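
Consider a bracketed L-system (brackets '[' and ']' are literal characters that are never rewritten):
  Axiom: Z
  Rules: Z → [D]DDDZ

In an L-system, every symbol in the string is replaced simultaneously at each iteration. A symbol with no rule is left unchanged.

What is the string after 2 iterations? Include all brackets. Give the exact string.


Step 0: Z
Step 1: [D]DDDZ
Step 2: [D]DDD[D]DDDZ

Answer: [D]DDD[D]DDDZ


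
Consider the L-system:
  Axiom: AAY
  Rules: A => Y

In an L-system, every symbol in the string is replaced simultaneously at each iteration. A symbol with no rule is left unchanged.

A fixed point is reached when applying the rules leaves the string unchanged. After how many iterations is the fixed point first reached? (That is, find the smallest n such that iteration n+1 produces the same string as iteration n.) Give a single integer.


Answer: 1

Derivation:
Step 0: AAY
Step 1: YYY
Step 2: YYY  (unchanged — fixed point at step 1)


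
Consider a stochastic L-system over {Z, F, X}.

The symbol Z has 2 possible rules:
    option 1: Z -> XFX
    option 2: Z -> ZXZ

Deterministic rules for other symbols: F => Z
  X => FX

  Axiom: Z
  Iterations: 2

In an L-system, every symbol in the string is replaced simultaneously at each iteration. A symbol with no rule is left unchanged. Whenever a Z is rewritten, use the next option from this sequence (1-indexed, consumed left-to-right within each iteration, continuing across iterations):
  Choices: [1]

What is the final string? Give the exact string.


Answer: FXZFX

Derivation:
Step 0: Z
Step 1: XFX  (used choices [1])
Step 2: FXZFX  (used choices [])


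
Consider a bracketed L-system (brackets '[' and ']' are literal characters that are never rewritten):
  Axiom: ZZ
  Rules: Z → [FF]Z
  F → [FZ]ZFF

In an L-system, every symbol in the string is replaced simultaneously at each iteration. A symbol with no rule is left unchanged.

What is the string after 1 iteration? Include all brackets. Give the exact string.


Step 0: ZZ
Step 1: [FF]Z[FF]Z

Answer: [FF]Z[FF]Z


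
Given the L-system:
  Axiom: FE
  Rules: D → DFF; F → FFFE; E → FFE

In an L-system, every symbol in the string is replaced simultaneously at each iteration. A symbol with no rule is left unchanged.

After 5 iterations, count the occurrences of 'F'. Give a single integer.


Answer: 989

Derivation:
Final string: FFFEFFFEFFFEFFEFFFEFFFEFFFEFFEFFFEFFFEFFFEFFEFFFEFFFEFFEFFFEFFFEFFFEFFEFFFEFFFEFFFEFFEFFFEFFFEFFFEFFEFFFEFFFEFFEFFFEFFFEFFFEFFEFFFEFFFEFFFEFFEFFFEFFFEFFFEFFEFFFEFFFEFFEFFFEFFFEFFFEFFEFFFEFFFEFFFEFFEFFFEFFFEFFEFFFEFFFEFFFEFFEFFFEFFFEFFFEFFEFFFEFFFEFFFEFFEFFFEFFFEFFEFFFEFFFEFFFEFFEFFFEFFFEFFFEFFEFFFEFFFEFFFEFFEFFFEFFFEFFEFFFEFFFEFFFEFFEFFFEFFFEFFFEFFEFFFEFFFEFFFEFFEFFFEFFFEFFEFFFEFFFEFFFEFFEFFFEFFFEFFFEFFEFFFEFFFEFFEFFFEFFFEFFFEFFEFFFEFFFEFFFEFFEFFFEFFFEFFFEFFEFFFEFFFEFFEFFFEFFFEFFFEFFEFFFEFFFEFFFEFFEFFFEFFFEFFFEFFEFFFEFFFEFFEFFFEFFFEFFFEFFEFFFEFFFEFFFEFFEFFFEFFFEFFFEFFEFFFEFFFEFFEFFFEFFFEFFFEFFEFFFEFFFEFFFEFFEFFFEFFFEFFEFFFEFFFEFFFEFFEFFFEFFFEFFFEFFEFFFEFFFEFFFEFFEFFFEFFFEFFEFFFEFFFEFFFEFFEFFFEFFFEFFFEFFEFFFEFFFEFFFEFFEFFFEFFFEFFEFFFEFFFEFFFEFFEFFFEFFFEFFFEFFEFFFEFFFEFFEFFFEFFFEFFFEFFEFFFEFFFEFFFEFFEFFFEFFFEFFFEFFEFFFEFFFEFFEFFFEFFFEFFFEFFEFFFEFFFEFFFEFFEFFFEFFFEFFFEFFEFFFEFFFEFFEFFFEFFFEFFFEFFEFFFEFFFEFFFEFFEFFFEFFFEFFFEFFEFFFEFFFEFFEFFFEFFFEFFFEFFEFFFEFFFEFFFEFFEFFFEFFFEFFEFFFEFFFEFFFEFFEFFFEFFFEFFFEFFEFFFEFFFEFFFEFFEFFFEFFFEFFEFFFEFFFEFFFEFFEFFFEFFFEFFFEFFEFFFEFFFEFFFEFFEFFFEFFFEFFEFFFEFFFEFFFEFFEFFFEFFFEFFFEFFEFFFEFFFEFFFEFFEFFFEFFFEFFEFFFEFFFEFFFEFFEFFFEFFFEFFFEFFEFFFEFFFEFFEFFFEFFFEFFFEFFEFFFEFFFEFFFEFFEFFFEFFFEFFFEFFEFFFEFFFEFFEFFFEFFFEFFFEFFEFFFEFFFEFFFEFFEFFFEFFFEFFFEFFEFFFEFFFEFFEFFFEFFFEFFFEFFEFFFEFFFEFFFEFFEFFFEFFFEFFE
Count of 'F': 989


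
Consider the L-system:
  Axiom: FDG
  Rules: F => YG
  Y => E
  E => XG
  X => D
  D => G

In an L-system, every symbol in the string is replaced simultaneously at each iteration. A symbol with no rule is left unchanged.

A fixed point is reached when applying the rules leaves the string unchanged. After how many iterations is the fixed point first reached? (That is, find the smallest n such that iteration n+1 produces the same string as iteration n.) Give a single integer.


Answer: 5

Derivation:
Step 0: FDG
Step 1: YGGG
Step 2: EGGG
Step 3: XGGGG
Step 4: DGGGG
Step 5: GGGGG
Step 6: GGGGG  (unchanged — fixed point at step 5)


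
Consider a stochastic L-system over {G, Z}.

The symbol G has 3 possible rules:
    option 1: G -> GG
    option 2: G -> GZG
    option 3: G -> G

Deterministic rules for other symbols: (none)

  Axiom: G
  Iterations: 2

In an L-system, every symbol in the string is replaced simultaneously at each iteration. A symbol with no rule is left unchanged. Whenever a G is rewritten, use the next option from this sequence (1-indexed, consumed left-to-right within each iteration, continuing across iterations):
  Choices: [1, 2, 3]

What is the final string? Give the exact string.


Step 0: G
Step 1: GG  (used choices [1])
Step 2: GZGG  (used choices [2, 3])

Answer: GZGG


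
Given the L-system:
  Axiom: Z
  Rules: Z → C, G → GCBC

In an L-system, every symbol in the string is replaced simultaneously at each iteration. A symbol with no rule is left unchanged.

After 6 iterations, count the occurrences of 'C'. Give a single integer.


Step 0: Z  (0 'C')
Step 1: C  (1 'C')
Step 2: C  (1 'C')
Step 3: C  (1 'C')
Step 4: C  (1 'C')
Step 5: C  (1 'C')
Step 6: C  (1 'C')

Answer: 1


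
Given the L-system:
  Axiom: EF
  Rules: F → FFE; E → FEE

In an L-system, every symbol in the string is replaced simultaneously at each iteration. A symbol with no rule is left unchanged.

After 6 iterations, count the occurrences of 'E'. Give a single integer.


Answer: 729

Derivation:
Final string: FFEFFEFEEFFEFFEFEEFFEFEEFEEFFEFFEFEEFFEFFEFEEFFEFEEFEEFFEFFEFEEFFEFEEFEEFFEFEEFEEFFEFFEFEEFFEFFEFEEFFEFEEFEEFFEFFEFEEFFEFFEFEEFFEFEEFEEFFEFFEFEEFFEFEEFEEFFEFEEFEEFFEFFEFEEFFEFFEFEEFFEFEEFEEFFEFFEFEEFFEFEEFEEFFEFEEFEEFFEFFEFEEFFEFEEFEEFFEFEEFEEFFEFFEFEEFFEFFEFEEFFEFEEFEEFFEFFEFEEFFEFFEFEEFFEFEEFEEFFEFFEFEEFFEFEEFEEFFEFEEFEEFFEFFEFEEFFEFFEFEEFFEFEEFEEFFEFFEFEEFFEFEEFEEFFEFEEFEEFFEFFEFEEFFEFEEFEEFFEFEEFEEFFEFFEFEEFFEFFEFEEFFEFEEFEEFFEFFEFEEFFEFEEFEEFFEFEEFEEFFEFFEFEEFFEFEEFEEFFEFEEFEEFFEFFEFEEFFEFFEFEEFFEFEEFEEFFEFFEFEEFFEFFEFEEFFEFEEFEEFFEFFEFEEFFEFEEFEEFFEFEEFEEFFEFFEFEEFFEFFEFEEFFEFEEFEEFFEFFEFEEFFEFEEFEEFFEFEEFEEFFEFFEFEEFFEFEEFEEFFEFEEFEEFFEFFEFEEFFEFFEFEEFFEFEEFEEFFEFFEFEEFFEFEEFEEFFEFEEFEEFFEFFEFEEFFEFEEFEEFFEFEEFEEFFEFFEFEEFFEFFEFEEFFEFEEFEEFFEFFEFEEFFEFFEFEEFFEFEEFEEFFEFFEFEEFFEFEEFEEFFEFEEFEEFFEFFEFEEFFEFFEFEEFFEFEEFEEFFEFFEFEEFFEFFEFEEFFEFEEFEEFFEFFEFEEFFEFEEFEEFFEFEEFEEFFEFFEFEEFFEFFEFEEFFEFEEFEEFFEFFEFEEFFEFEEFEEFFEFEEFEEFFEFFEFEEFFEFEEFEEFFEFEEFEEFFEFFEFEEFFEFFEFEEFFEFEEFEEFFEFFEFEEFFEFFEFEEFFEFEEFEEFFEFFEFEEFFEFEEFEEFFEFEEFEEFFEFFEFEEFFEFFEFEEFFEFEEFEEFFEFFEFEEFFEFFEFEEFFEFEEFEEFFEFFEFEEFFEFEEFEEFFEFEEFEEFFEFFEFEEFFEFFEFEEFFEFEEFEEFFEFFEFEEFFEFEEFEEFFEFEEFEEFFEFFEFEEFFEFEEFEEFFEFEEFEEFFEFFEFEEFFEFFEFEEFFEFEEFEEFFEFFEFEEFFEFFEFEEFFEFEEFEEFFEFFEFEEFFEFEEFEEFFEFEEFEEFFEFFEFEEFFEFFEFEEFFEFEEFEEFFEFFEFEEFFEFEEFEEFFEFEEFEEFFEFFEFEEFFEFEEFEEFFEFEEFEEFFEFFEFEEFFEFFEFEEFFEFEEFEEFFEFFEFEEFFEFEEFEEFFEFEEFEEFFEFFEFEEFFEFEEFEEFFEFEEFEE
Count of 'E': 729


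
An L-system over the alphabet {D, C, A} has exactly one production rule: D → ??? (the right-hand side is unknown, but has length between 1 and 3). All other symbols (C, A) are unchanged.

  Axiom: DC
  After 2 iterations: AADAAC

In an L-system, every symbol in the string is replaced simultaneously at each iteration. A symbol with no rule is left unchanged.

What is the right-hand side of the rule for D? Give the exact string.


Trying D → ADA:
  Step 0: DC
  Step 1: ADAC
  Step 2: AADAAC
Matches the given result.

Answer: ADA


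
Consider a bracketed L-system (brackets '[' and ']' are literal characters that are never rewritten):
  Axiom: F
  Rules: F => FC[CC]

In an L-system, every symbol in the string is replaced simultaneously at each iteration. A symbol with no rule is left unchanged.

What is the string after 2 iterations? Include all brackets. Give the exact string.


Answer: FC[CC]C[CC]

Derivation:
Step 0: F
Step 1: FC[CC]
Step 2: FC[CC]C[CC]


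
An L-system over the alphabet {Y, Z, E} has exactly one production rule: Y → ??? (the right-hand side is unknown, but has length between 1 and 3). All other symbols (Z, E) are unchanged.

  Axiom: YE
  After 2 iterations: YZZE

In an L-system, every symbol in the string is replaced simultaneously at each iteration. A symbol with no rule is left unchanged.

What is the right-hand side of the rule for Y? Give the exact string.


Trying Y → YZ:
  Step 0: YE
  Step 1: YZE
  Step 2: YZZE
Matches the given result.

Answer: YZ


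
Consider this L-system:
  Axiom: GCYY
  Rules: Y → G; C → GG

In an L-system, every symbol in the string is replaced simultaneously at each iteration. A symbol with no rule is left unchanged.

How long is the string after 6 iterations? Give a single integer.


Step 0: length = 4
Step 1: length = 5
Step 2: length = 5
Step 3: length = 5
Step 4: length = 5
Step 5: length = 5
Step 6: length = 5

Answer: 5


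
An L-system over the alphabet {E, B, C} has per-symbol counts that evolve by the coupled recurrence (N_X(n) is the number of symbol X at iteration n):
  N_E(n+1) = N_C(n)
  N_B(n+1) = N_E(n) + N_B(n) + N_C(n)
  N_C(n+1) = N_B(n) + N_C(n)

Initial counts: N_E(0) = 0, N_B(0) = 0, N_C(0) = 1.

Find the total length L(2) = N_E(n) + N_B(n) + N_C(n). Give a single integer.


Step 0: N_E=0, N_B=0, N_C=1, L=1
Step 1: N_E=1, N_B=1, N_C=1, L=3
Step 2: N_E=1, N_B=3, N_C=2, L=6

Answer: 6


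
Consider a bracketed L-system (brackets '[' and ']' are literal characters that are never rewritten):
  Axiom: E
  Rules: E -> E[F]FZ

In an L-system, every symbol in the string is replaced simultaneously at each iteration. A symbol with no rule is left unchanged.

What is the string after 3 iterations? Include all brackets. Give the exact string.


Answer: E[F]FZ[F]FZ[F]FZ

Derivation:
Step 0: E
Step 1: E[F]FZ
Step 2: E[F]FZ[F]FZ
Step 3: E[F]FZ[F]FZ[F]FZ


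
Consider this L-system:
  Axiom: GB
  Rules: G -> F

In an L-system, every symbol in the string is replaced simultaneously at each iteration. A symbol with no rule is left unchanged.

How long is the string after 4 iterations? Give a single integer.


Step 0: length = 2
Step 1: length = 2
Step 2: length = 2
Step 3: length = 2
Step 4: length = 2

Answer: 2


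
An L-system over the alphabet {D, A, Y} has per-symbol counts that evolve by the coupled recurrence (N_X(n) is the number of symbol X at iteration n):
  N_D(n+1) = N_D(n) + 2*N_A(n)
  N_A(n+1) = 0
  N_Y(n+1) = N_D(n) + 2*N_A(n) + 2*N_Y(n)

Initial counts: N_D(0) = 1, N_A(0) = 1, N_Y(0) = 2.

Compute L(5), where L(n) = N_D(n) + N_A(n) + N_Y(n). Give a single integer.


Step 0: N_D=1, N_A=1, N_Y=2, L=4
Step 1: N_D=3, N_A=0, N_Y=7, L=10
Step 2: N_D=3, N_A=0, N_Y=17, L=20
Step 3: N_D=3, N_A=0, N_Y=37, L=40
Step 4: N_D=3, N_A=0, N_Y=77, L=80
Step 5: N_D=3, N_A=0, N_Y=157, L=160

Answer: 160


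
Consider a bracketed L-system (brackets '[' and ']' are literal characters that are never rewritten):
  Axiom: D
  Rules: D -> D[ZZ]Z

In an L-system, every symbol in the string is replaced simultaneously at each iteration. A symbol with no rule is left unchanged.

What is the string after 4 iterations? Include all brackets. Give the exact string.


Step 0: D
Step 1: D[ZZ]Z
Step 2: D[ZZ]Z[ZZ]Z
Step 3: D[ZZ]Z[ZZ]Z[ZZ]Z
Step 4: D[ZZ]Z[ZZ]Z[ZZ]Z[ZZ]Z

Answer: D[ZZ]Z[ZZ]Z[ZZ]Z[ZZ]Z


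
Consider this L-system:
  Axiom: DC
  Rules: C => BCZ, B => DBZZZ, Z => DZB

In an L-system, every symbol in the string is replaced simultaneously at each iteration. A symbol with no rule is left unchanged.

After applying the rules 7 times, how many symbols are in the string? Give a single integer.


Answer: 2220

Derivation:
Step 0: length = 2
Step 1: length = 4
Step 2: length = 12
Step 3: length = 36
Step 4: length = 104
Step 5: length = 292
Step 6: length = 808
Step 7: length = 2220


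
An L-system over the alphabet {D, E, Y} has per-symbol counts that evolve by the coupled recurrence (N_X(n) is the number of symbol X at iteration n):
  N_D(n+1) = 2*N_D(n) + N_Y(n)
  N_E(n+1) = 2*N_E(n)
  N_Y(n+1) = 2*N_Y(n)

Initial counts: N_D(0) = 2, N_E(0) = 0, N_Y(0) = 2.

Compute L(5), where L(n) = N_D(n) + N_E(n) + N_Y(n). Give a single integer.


Answer: 288

Derivation:
Step 0: N_D=2, N_E=0, N_Y=2, L=4
Step 1: N_D=6, N_E=0, N_Y=4, L=10
Step 2: N_D=16, N_E=0, N_Y=8, L=24
Step 3: N_D=40, N_E=0, N_Y=16, L=56
Step 4: N_D=96, N_E=0, N_Y=32, L=128
Step 5: N_D=224, N_E=0, N_Y=64, L=288


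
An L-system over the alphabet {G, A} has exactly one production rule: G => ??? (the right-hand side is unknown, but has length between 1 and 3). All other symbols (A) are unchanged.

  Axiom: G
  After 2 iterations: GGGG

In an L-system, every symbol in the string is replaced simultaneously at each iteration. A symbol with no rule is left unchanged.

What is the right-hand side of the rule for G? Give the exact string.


Answer: GG

Derivation:
Trying G => GG:
  Step 0: G
  Step 1: GG
  Step 2: GGGG
Matches the given result.


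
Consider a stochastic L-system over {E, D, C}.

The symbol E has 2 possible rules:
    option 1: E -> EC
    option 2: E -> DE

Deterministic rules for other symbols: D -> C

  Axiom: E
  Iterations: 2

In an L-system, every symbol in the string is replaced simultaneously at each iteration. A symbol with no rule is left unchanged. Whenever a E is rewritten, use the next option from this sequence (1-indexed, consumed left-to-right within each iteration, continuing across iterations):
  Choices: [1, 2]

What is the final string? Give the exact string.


Step 0: E
Step 1: EC  (used choices [1])
Step 2: DEC  (used choices [2])

Answer: DEC


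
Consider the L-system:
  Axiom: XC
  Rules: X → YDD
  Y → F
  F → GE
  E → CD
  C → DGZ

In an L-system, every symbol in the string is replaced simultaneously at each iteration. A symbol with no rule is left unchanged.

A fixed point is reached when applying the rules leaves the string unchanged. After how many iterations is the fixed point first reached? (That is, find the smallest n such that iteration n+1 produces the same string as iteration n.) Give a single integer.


Step 0: XC
Step 1: YDDDGZ
Step 2: FDDDGZ
Step 3: GEDDDGZ
Step 4: GCDDDDGZ
Step 5: GDGZDDDDGZ
Step 6: GDGZDDDDGZ  (unchanged — fixed point at step 5)

Answer: 5


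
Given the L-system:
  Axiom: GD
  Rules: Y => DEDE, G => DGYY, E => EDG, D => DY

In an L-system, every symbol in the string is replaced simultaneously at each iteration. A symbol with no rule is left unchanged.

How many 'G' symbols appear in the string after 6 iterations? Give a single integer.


Final string: DYDEDEDYEDGDYEDGDYDEDEEDGDYDGYYDYDEDEEDGDYDGYYDYDEDEDYEDGDYEDGEDGDYDGYYDYDEDEDYDGYYDEDEDEDEDYDEDEDYEDGDYEDGEDGDYDGYYDYDEDEDYDGYYDEDEDEDEDYDEDEDYEDGDYEDGDYDEDEEDGDYDGYYDYDEDEEDGDYDGYYDYDEDEDYEDGDYEDGDYDEDEDYDGYYDEDEDEDEDYEDGDYEDGDYEDGDYEDGDYDEDEEDGDYDGYYDYDEDEEDGDYDGYYDYDEDEEDGDYDGYYDYDEDEEDGDYDGYYDYDEDEDYEDGDYEDGEDGDYDGYYDYDEDEDYDGYYDEDEDEDEDYDEDEDYEDGDYEDGEDGDYDGYYDYDEDEDYDGYYDEDEDEDEDYDEDEDYEDGDYEDGEDGDYDGYYDYDEDEDYDGYYDEDEDEDEDYDEDEDYEDGDYEDGEDGDYDGYYDYDEDEDYDGYYDEDEDEDEDYDEDEDYEDGDYEDGDYDEDEEDGDYDGYYDYDEDEEDGDYDGYYEDGDYDGYYDYDEDEDYDGYYDEDEDEDEDYDEDEDYEDGDYEDGDYDEDEDYDGYYDEDEDEDEDYEDGDYEDGDYEDGDYEDGDYDEDEDYEDGDYEDGDYDEDEEDGDYDGYYDYDEDEEDGDYDGYYEDGDYDGYYDYDEDEDYDGYYDEDEDEDEDYDEDEDYEDGDYEDGDYDEDEDYDGYYDEDEDEDEDYEDGDYEDGDYEDGDYEDGDYDEDEDYEDGDYEDGDYDEDEEDGDYDGYYDYDEDEEDGDYDGYYEDGDYDGYYDYDEDEDYDGYYDEDEDEDEDYDEDEDYEDGDYEDGDYDEDEDYDGYYDEDEDEDEDYEDGDYEDGDYEDGDYEDGDYDEDEDYEDGDYEDGDYDEDEEDGDYDGYYDYDEDEEDGDYDGYYEDGDYDGYYDYDEDEDYDGYYDEDEDEDEDYDEDEDYEDGDYEDGDYDEDEDYDGYYDEDEDEDEDYEDGDYEDGDYEDGDYEDGDYDEDEDYEDGDYEDGDYDEDEEDGDYDGYYDYDEDEEDGDYDGYYDYDEDEDYEDGDYEDGEDGDYDGYYDYDEDEDYDGYYDEDEDEDEDYDEDEDYEDGDYEDGEDGDYDGYYDYDEDEDYDGYYDEDEDEDEDYDEDEDYEDGDYEDGDYDEDEEDGDYDGYYDYDEDEEDGDYDGYYEDGDYDGYYDYDEDEDYDGYYDEDEDEDEDYDEDEDYEDGDYEDGDYDEDEDYDGYYDEDEDEDEDYEDGDYEDGDYEDGDYEDGDYDEDEDYEDGDYEDGDYDEDEEDGDYDGYYDYDEDEEDGDYDGYYEDGDYDGYYDYDEDEDYDGYYDEDEDEDEDYDEDEDYEDGDYEDGDYDEDEDYDGYYDEDEDEDEDYEDGDYEDGDYEDGDYEDG
Count of 'G': 169

Answer: 169


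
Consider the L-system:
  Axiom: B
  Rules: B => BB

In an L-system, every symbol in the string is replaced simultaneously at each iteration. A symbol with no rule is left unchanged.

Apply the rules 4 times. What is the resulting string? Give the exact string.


Answer: BBBBBBBBBBBBBBBB

Derivation:
Step 0: B
Step 1: BB
Step 2: BBBB
Step 3: BBBBBBBB
Step 4: BBBBBBBBBBBBBBBB


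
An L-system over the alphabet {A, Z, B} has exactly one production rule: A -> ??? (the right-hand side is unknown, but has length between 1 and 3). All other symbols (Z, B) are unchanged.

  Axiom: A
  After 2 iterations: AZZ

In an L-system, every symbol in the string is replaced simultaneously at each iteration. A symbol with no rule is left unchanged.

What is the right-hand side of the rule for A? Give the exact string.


Trying A -> AZ:
  Step 0: A
  Step 1: AZ
  Step 2: AZZ
Matches the given result.

Answer: AZ


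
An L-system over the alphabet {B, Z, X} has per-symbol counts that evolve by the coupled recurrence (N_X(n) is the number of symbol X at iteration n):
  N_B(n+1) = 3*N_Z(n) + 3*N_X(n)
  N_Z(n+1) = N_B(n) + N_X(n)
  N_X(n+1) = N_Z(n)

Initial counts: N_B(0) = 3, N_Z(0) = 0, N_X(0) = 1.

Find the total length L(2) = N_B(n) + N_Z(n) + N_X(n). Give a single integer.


Answer: 19

Derivation:
Step 0: N_B=3, N_Z=0, N_X=1, L=4
Step 1: N_B=3, N_Z=4, N_X=0, L=7
Step 2: N_B=12, N_Z=3, N_X=4, L=19


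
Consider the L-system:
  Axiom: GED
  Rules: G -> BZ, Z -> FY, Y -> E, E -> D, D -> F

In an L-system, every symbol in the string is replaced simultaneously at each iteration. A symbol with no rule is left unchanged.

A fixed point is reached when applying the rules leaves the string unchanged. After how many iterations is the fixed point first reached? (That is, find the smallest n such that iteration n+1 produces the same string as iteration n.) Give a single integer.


Step 0: GED
Step 1: BZDF
Step 2: BFYFF
Step 3: BFEFF
Step 4: BFDFF
Step 5: BFFFF
Step 6: BFFFF  (unchanged — fixed point at step 5)

Answer: 5


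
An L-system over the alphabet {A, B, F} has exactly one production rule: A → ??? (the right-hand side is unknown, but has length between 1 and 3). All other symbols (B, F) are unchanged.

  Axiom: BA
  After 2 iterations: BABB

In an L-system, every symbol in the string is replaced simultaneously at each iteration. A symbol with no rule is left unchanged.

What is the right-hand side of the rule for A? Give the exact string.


Answer: AB

Derivation:
Trying A → AB:
  Step 0: BA
  Step 1: BAB
  Step 2: BABB
Matches the given result.


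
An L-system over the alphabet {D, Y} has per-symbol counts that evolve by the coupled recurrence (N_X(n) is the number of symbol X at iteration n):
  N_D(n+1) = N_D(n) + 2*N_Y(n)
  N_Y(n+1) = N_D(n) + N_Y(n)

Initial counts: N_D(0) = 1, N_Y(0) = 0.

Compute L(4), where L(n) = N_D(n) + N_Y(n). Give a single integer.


Step 0: N_D=1, N_Y=0, L=1
Step 1: N_D=1, N_Y=1, L=2
Step 2: N_D=3, N_Y=2, L=5
Step 3: N_D=7, N_Y=5, L=12
Step 4: N_D=17, N_Y=12, L=29

Answer: 29


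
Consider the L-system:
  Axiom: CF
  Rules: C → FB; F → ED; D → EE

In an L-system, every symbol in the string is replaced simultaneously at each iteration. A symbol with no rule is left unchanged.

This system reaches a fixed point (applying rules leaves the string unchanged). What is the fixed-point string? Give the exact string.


Answer: EEEBEEE

Derivation:
Step 0: CF
Step 1: FBED
Step 2: EDBEEE
Step 3: EEEBEEE
Step 4: EEEBEEE  (unchanged — fixed point at step 3)


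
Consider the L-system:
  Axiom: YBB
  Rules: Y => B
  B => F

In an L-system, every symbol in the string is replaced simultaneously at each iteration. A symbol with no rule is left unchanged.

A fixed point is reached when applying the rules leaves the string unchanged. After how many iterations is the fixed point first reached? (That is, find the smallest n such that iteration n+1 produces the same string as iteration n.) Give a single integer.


Step 0: YBB
Step 1: BFF
Step 2: FFF
Step 3: FFF  (unchanged — fixed point at step 2)

Answer: 2


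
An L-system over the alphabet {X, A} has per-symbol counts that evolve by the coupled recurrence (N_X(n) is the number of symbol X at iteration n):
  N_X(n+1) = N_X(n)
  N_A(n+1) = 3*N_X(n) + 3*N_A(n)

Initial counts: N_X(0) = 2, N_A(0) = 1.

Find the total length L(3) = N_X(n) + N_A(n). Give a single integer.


Answer: 107

Derivation:
Step 0: N_X=2, N_A=1, L=3
Step 1: N_X=2, N_A=9, L=11
Step 2: N_X=2, N_A=33, L=35
Step 3: N_X=2, N_A=105, L=107


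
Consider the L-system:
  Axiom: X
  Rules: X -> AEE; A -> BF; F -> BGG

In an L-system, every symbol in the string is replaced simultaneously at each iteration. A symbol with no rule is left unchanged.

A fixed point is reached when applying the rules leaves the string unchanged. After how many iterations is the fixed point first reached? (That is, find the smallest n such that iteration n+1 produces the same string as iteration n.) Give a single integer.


Answer: 3

Derivation:
Step 0: X
Step 1: AEE
Step 2: BFEE
Step 3: BBGGEE
Step 4: BBGGEE  (unchanged — fixed point at step 3)


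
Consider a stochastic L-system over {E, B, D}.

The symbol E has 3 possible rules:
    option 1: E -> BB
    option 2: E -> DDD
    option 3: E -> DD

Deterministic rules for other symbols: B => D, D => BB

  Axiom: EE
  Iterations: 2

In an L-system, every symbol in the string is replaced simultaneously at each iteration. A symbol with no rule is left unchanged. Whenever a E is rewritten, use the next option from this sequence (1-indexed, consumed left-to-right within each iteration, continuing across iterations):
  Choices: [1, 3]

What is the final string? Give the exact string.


Step 0: EE
Step 1: BBDD  (used choices [1, 3])
Step 2: DDBBBB  (used choices [])

Answer: DDBBBB


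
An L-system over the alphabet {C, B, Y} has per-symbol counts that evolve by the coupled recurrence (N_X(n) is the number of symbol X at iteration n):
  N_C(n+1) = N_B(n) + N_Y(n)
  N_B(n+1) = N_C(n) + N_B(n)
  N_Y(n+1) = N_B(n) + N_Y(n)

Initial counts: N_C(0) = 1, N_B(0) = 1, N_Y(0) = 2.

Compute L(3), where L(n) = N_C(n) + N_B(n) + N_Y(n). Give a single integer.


Answer: 30

Derivation:
Step 0: N_C=1, N_B=1, N_Y=2, L=4
Step 1: N_C=3, N_B=2, N_Y=3, L=8
Step 2: N_C=5, N_B=5, N_Y=5, L=15
Step 3: N_C=10, N_B=10, N_Y=10, L=30


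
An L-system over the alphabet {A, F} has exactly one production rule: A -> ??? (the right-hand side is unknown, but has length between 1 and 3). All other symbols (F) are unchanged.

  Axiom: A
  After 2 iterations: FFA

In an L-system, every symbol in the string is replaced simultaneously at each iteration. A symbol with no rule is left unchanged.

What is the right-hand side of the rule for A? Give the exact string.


Answer: FA

Derivation:
Trying A -> FA:
  Step 0: A
  Step 1: FA
  Step 2: FFA
Matches the given result.


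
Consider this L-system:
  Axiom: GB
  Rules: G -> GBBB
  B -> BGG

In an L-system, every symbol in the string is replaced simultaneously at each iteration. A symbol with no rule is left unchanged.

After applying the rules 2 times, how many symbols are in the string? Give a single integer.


Step 0: length = 2
Step 1: length = 7
Step 2: length = 24

Answer: 24


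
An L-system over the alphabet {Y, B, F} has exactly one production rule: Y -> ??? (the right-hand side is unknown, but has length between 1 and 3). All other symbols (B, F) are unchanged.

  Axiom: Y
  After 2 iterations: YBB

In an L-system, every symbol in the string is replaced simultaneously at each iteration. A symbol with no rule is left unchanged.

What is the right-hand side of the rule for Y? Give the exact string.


Answer: YB

Derivation:
Trying Y -> YB:
  Step 0: Y
  Step 1: YB
  Step 2: YBB
Matches the given result.


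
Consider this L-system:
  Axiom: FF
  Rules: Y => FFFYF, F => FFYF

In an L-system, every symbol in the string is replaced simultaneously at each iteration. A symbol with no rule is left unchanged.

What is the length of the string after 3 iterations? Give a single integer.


Answer: 144

Derivation:
Step 0: length = 2
Step 1: length = 8
Step 2: length = 34
Step 3: length = 144


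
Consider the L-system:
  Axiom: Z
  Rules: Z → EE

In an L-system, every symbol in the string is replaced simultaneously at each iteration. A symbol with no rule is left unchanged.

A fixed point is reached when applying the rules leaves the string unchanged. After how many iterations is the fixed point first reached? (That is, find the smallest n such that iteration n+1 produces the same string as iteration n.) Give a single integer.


Answer: 1

Derivation:
Step 0: Z
Step 1: EE
Step 2: EE  (unchanged — fixed point at step 1)


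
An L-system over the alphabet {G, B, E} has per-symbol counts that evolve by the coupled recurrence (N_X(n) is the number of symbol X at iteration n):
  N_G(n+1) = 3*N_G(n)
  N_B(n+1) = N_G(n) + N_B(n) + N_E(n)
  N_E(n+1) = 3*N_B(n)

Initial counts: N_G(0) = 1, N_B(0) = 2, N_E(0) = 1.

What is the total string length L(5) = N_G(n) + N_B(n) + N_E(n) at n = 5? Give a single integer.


Step 0: N_G=1, N_B=2, N_E=1, L=4
Step 1: N_G=3, N_B=4, N_E=6, L=13
Step 2: N_G=9, N_B=13, N_E=12, L=34
Step 3: N_G=27, N_B=34, N_E=39, L=100
Step 4: N_G=81, N_B=100, N_E=102, L=283
Step 5: N_G=243, N_B=283, N_E=300, L=826

Answer: 826


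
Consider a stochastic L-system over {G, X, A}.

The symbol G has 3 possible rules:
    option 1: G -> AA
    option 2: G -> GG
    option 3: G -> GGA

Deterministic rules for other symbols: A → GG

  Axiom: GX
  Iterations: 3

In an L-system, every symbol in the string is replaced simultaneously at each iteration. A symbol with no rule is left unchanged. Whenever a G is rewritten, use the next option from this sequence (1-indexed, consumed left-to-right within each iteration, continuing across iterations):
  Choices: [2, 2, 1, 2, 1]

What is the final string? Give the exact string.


Answer: GGAAGGGGX

Derivation:
Step 0: GX
Step 1: GGX  (used choices [2])
Step 2: GGAAX  (used choices [2, 1])
Step 3: GGAAGGGGX  (used choices [2, 1])


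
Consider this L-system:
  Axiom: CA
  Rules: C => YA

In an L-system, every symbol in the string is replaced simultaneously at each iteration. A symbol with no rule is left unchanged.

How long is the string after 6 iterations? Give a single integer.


Answer: 3

Derivation:
Step 0: length = 2
Step 1: length = 3
Step 2: length = 3
Step 3: length = 3
Step 4: length = 3
Step 5: length = 3
Step 6: length = 3


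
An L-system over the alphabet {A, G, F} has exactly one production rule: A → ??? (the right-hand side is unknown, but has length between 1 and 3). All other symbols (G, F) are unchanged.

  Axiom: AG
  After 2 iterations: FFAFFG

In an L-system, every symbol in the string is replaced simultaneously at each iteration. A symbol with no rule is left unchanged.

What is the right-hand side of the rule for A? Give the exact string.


Trying A → FAF:
  Step 0: AG
  Step 1: FAFG
  Step 2: FFAFFG
Matches the given result.

Answer: FAF


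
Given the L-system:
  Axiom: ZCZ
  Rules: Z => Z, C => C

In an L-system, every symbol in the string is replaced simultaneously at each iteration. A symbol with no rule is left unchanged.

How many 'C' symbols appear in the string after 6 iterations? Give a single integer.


Step 0: ZCZ  (1 'C')
Step 1: ZCZ  (1 'C')
Step 2: ZCZ  (1 'C')
Step 3: ZCZ  (1 'C')
Step 4: ZCZ  (1 'C')
Step 5: ZCZ  (1 'C')
Step 6: ZCZ  (1 'C')

Answer: 1


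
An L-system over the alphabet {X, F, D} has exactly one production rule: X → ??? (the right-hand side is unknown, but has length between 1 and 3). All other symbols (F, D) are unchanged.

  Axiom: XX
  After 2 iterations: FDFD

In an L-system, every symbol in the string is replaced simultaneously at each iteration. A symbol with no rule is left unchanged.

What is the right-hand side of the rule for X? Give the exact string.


Answer: FD

Derivation:
Trying X → FD:
  Step 0: XX
  Step 1: FDFD
  Step 2: FDFD
Matches the given result.


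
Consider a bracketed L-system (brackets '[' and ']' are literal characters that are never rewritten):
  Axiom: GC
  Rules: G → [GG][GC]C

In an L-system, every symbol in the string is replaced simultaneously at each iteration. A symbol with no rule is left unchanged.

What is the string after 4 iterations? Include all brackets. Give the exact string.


Answer: [[[[GG][GC]C[GG][GC]C][[GG][GC]CC]C[[GG][GC]C[GG][GC]C][[GG][GC]CC]C][[[GG][GC]C[GG][GC]C][[GG][GC]CC]CC]C[[[GG][GC]C[GG][GC]C][[GG][GC]CC]C[[GG][GC]C[GG][GC]C][[GG][GC]CC]C][[[GG][GC]C[GG][GC]C][[GG][GC]CC]CC]C][[[[GG][GC]C[GG][GC]C][[GG][GC]CC]C[[GG][GC]C[GG][GC]C][[GG][GC]CC]C][[[GG][GC]C[GG][GC]C][[GG][GC]CC]CC]CC]CC

Derivation:
Step 0: GC
Step 1: [GG][GC]CC
Step 2: [[GG][GC]C[GG][GC]C][[GG][GC]CC]CC
Step 3: [[[GG][GC]C[GG][GC]C][[GG][GC]CC]C[[GG][GC]C[GG][GC]C][[GG][GC]CC]C][[[GG][GC]C[GG][GC]C][[GG][GC]CC]CC]CC
Step 4: [[[[GG][GC]C[GG][GC]C][[GG][GC]CC]C[[GG][GC]C[GG][GC]C][[GG][GC]CC]C][[[GG][GC]C[GG][GC]C][[GG][GC]CC]CC]C[[[GG][GC]C[GG][GC]C][[GG][GC]CC]C[[GG][GC]C[GG][GC]C][[GG][GC]CC]C][[[GG][GC]C[GG][GC]C][[GG][GC]CC]CC]C][[[[GG][GC]C[GG][GC]C][[GG][GC]CC]C[[GG][GC]C[GG][GC]C][[GG][GC]CC]C][[[GG][GC]C[GG][GC]C][[GG][GC]CC]CC]CC]CC


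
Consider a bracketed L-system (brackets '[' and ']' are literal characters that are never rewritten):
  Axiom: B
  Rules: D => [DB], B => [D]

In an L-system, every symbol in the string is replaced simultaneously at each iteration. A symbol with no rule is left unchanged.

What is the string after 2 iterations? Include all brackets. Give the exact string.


Answer: [[DB]]

Derivation:
Step 0: B
Step 1: [D]
Step 2: [[DB]]


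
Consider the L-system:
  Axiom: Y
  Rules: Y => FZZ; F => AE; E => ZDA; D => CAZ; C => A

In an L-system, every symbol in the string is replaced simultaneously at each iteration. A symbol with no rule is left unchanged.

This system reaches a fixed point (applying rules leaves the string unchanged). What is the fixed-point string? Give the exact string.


Answer: AZAAZAZZ

Derivation:
Step 0: Y
Step 1: FZZ
Step 2: AEZZ
Step 3: AZDAZZ
Step 4: AZCAZAZZ
Step 5: AZAAZAZZ
Step 6: AZAAZAZZ  (unchanged — fixed point at step 5)


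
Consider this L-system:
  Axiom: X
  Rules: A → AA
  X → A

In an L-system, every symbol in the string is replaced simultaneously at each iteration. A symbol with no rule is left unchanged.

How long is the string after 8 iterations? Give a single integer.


Step 0: length = 1
Step 1: length = 1
Step 2: length = 2
Step 3: length = 4
Step 4: length = 8
Step 5: length = 16
Step 6: length = 32
Step 7: length = 64
Step 8: length = 128

Answer: 128


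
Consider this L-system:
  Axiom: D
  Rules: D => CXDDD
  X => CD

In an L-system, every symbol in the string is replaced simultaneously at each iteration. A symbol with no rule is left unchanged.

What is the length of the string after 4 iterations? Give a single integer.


Step 0: length = 1
Step 1: length = 5
Step 2: length = 18
Step 3: length = 61
Step 4: length = 203

Answer: 203


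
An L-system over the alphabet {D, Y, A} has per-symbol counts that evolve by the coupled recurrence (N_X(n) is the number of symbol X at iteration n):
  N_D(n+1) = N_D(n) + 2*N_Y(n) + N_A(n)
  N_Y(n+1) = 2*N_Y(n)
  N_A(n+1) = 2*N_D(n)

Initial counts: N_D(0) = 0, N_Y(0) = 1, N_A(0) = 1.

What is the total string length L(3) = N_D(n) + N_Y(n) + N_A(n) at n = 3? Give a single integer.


Step 0: N_D=0, N_Y=1, N_A=1, L=2
Step 1: N_D=3, N_Y=2, N_A=0, L=5
Step 2: N_D=7, N_Y=4, N_A=6, L=17
Step 3: N_D=21, N_Y=8, N_A=14, L=43

Answer: 43


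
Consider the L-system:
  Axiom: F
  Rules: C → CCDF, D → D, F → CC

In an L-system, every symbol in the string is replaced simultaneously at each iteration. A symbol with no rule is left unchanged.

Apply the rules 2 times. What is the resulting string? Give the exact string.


Answer: CCDFCCDF

Derivation:
Step 0: F
Step 1: CC
Step 2: CCDFCCDF


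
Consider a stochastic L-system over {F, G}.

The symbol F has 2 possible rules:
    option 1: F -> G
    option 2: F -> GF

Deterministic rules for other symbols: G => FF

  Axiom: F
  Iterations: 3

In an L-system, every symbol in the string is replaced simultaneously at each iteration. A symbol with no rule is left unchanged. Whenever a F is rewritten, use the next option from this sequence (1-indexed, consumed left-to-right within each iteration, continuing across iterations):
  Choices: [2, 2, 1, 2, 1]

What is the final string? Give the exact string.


Answer: GGFFFG

Derivation:
Step 0: F
Step 1: GF  (used choices [2])
Step 2: FFGF  (used choices [2])
Step 3: GGFFFG  (used choices [1, 2, 1])


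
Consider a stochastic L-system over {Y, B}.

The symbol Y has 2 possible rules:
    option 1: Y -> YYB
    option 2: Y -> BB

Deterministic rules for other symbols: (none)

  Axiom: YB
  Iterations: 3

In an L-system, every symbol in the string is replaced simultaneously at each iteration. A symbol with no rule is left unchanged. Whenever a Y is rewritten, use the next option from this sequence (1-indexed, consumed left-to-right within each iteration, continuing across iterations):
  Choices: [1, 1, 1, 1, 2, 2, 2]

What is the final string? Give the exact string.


Step 0: YB
Step 1: YYBB  (used choices [1])
Step 2: YYBYYBBB  (used choices [1, 1])
Step 3: YYBBBBBBBBBBB  (used choices [1, 2, 2, 2])

Answer: YYBBBBBBBBBBB


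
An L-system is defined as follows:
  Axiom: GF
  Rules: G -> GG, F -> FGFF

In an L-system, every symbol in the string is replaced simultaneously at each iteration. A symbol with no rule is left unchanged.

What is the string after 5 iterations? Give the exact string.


Answer: GGGGGGGGGGGGGGGGGGGGGGGGGGGGGGGGFGFFGGFGFFFGFFGGGGFGFFGGFGFFFGFFFGFFGGFGFFFGFFGGGGGGGGFGFFGGFGFFFGFFGGGGFGFFGGFGFFFGFFFGFFGGFGFFFGFFFGFFGGFGFFFGFFGGGGFGFFGGFGFFFGFFFGFFGGFGFFFGFFGGGGGGGGGGGGGGGGFGFFGGFGFFFGFFGGGGFGFFGGFGFFFGFFFGFFGGFGFFFGFFGGGGGGGGFGFFGGFGFFFGFFGGGGFGFFGGFGFFFGFFFGFFGGFGFFFGFFFGFFGGFGFFFGFFGGGGFGFFGGFGFFFGFFFGFFGGFGFFFGFFFGFFGGFGFFFGFFGGGGFGFFGGFGFFFGFFFGFFGGFGFFFGFFGGGGGGGGFGFFGGFGFFFGFFGGGGFGFFGGFGFFFGFFFGFFGGFGFFFGFFFGFFGGFGFFFGFFGGGGFGFFGGFGFFFGFFFGFFGGFGFFFGFF

Derivation:
Step 0: GF
Step 1: GGFGFF
Step 2: GGGGFGFFGGFGFFFGFF
Step 3: GGGGGGGGFGFFGGFGFFFGFFGGGGFGFFGGFGFFFGFFFGFFGGFGFFFGFF
Step 4: GGGGGGGGGGGGGGGGFGFFGGFGFFFGFFGGGGFGFFGGFGFFFGFFFGFFGGFGFFFGFFGGGGGGGGFGFFGGFGFFFGFFGGGGFGFFGGFGFFFGFFFGFFGGFGFFFGFFFGFFGGFGFFFGFFGGGGFGFFGGFGFFFGFFFGFFGGFGFFFGFF
Step 5: GGGGGGGGGGGGGGGGGGGGGGGGGGGGGGGGFGFFGGFGFFFGFFGGGGFGFFGGFGFFFGFFFGFFGGFGFFFGFFGGGGGGGGFGFFGGFGFFFGFFGGGGFGFFGGFGFFFGFFFGFFGGFGFFFGFFFGFFGGFGFFFGFFGGGGFGFFGGFGFFFGFFFGFFGGFGFFFGFFGGGGGGGGGGGGGGGGFGFFGGFGFFFGFFGGGGFGFFGGFGFFFGFFFGFFGGFGFFFGFFGGGGGGGGFGFFGGFGFFFGFFGGGGFGFFGGFGFFFGFFFGFFGGFGFFFGFFFGFFGGFGFFFGFFGGGGFGFFGGFGFFFGFFFGFFGGFGFFFGFFFGFFGGFGFFFGFFGGGGFGFFGGFGFFFGFFFGFFGGFGFFFGFFGGGGGGGGFGFFGGFGFFFGFFGGGGFGFFGGFGFFFGFFFGFFGGFGFFFGFFFGFFGGFGFFFGFFGGGGFGFFGGFGFFFGFFFGFFGGFGFFFGFF


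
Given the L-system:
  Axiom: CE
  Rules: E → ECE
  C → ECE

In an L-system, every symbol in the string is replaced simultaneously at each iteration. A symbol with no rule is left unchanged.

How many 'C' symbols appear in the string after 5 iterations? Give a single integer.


Step 0: CE  (1 'C')
Step 1: ECEECE  (2 'C')
Step 2: ECEECEECEECEECEECE  (6 'C')
Step 3: ECEECEECEECEECEECEECEECEECEECEECEECEECEECEECEECEECEECE  (18 'C')
Step 4: ECEECEECEECEECEECEECEECEECEECEECEECEECEECEECEECEECEECEECEECEECEECEECEECEECEECEECEECEECEECEECEECEECEECEECEECEECEECEECEECEECEECEECEECEECEECEECEECEECEECEECEECEECEECE  (54 'C')
Step 5: ECEECEECEECEECEECEECEECEECEECEECEECEECEECEECEECEECEECEECEECEECEECEECEECEECEECEECEECEECEECEECEECEECEECEECEECEECEECEECEECEECEECEECEECEECEECEECEECEECEECEECEECEECEECEECEECEECEECEECEECEECEECEECEECEECEECEECEECEECEECEECEECEECEECEECEECEECEECEECEECEECEECEECEECEECEECEECEECEECEECEECEECEECEECEECEECEECEECEECEECEECEECEECEECEECEECEECEECEECEECEECEECEECEECEECEECEECEECEECEECEECEECEECEECEECEECEECEECEECEECEECEECEECEECEECEECEECEECEECEECEECEECEECEECEECEECEECEECEECEECEECEECEECEECEECEECEECEECEECEECEECEECE  (162 'C')

Answer: 162


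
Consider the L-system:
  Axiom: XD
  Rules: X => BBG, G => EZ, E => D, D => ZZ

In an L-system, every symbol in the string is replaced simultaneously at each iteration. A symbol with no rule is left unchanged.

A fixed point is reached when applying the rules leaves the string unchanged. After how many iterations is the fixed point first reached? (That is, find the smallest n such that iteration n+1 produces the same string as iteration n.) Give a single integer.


Step 0: XD
Step 1: BBGZZ
Step 2: BBEZZZ
Step 3: BBDZZZ
Step 4: BBZZZZZ
Step 5: BBZZZZZ  (unchanged — fixed point at step 4)

Answer: 4


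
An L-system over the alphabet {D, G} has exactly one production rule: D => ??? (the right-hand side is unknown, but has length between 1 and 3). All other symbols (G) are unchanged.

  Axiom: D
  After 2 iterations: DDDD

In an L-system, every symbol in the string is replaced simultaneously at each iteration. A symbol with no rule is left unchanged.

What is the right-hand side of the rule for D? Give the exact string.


Trying D => DD:
  Step 0: D
  Step 1: DD
  Step 2: DDDD
Matches the given result.

Answer: DD


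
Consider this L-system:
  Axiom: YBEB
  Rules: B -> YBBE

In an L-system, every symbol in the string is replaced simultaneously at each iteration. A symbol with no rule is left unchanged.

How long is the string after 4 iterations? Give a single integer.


Step 0: length = 4
Step 1: length = 10
Step 2: length = 22
Step 3: length = 46
Step 4: length = 94

Answer: 94


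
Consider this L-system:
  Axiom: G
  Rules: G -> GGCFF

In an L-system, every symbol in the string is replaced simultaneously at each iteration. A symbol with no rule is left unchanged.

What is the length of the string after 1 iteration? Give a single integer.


Answer: 5

Derivation:
Step 0: length = 1
Step 1: length = 5


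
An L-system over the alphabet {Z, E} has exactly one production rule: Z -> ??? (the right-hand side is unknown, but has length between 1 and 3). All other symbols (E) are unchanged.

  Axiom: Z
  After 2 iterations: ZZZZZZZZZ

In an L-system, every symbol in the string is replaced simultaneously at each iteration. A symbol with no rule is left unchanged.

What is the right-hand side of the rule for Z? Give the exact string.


Answer: ZZZ

Derivation:
Trying Z -> ZZZ:
  Step 0: Z
  Step 1: ZZZ
  Step 2: ZZZZZZZZZ
Matches the given result.


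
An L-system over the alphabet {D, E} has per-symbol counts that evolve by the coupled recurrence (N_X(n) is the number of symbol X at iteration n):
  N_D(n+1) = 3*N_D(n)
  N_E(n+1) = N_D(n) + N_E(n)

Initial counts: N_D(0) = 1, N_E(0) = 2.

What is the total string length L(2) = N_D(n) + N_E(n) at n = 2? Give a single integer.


Step 0: N_D=1, N_E=2, L=3
Step 1: N_D=3, N_E=3, L=6
Step 2: N_D=9, N_E=6, L=15

Answer: 15


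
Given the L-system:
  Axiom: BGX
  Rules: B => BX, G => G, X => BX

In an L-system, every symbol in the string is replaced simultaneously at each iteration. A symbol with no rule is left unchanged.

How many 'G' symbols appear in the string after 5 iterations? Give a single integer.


Answer: 1

Derivation:
Step 0: BGX  (1 'G')
Step 1: BXGBX  (1 'G')
Step 2: BXBXGBXBX  (1 'G')
Step 3: BXBXBXBXGBXBXBXBX  (1 'G')
Step 4: BXBXBXBXBXBXBXBXGBXBXBXBXBXBXBXBX  (1 'G')
Step 5: BXBXBXBXBXBXBXBXBXBXBXBXBXBXBXBXGBXBXBXBXBXBXBXBXBXBXBXBXBXBXBXBX  (1 'G')


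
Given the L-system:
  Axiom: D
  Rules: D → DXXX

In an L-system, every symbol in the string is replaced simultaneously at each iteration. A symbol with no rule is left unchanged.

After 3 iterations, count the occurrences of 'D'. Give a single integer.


Step 0: D  (1 'D')
Step 1: DXXX  (1 'D')
Step 2: DXXXXXX  (1 'D')
Step 3: DXXXXXXXXX  (1 'D')

Answer: 1
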